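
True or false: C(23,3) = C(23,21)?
C(23,3) = 1,771 but C(23,21) = 253; symmetry gives C(23,3) = C(23,20), not C(23,21).
Final answer: False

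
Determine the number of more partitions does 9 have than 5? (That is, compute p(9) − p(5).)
23

Pentagonal recurrence p(n) = p(n−1) + p(n−2) − p(n−5) − p(n−7) + …: p(9) = p(8) + p(7) − p(4) − p(2) = 22 + 15 − 5 − 2 = 30.
p(5) = p(4) + p(3) − p(0) = 5 + 3 − 1 = 7.
Difference = 30 − 7 = 23.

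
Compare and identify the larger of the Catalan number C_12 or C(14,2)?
C_12 = C(24,12)/(12+1) = 2,704,156/13 = 208,012; C(14,2) = 91.
Final answer: C_12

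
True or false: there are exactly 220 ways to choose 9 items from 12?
True

Explanation: C(12,9) = 220.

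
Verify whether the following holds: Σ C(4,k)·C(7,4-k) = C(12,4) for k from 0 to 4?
False

Explanation: Vandermonde's identity gives C(11,4) = 330; RHS C(12,4) = 495.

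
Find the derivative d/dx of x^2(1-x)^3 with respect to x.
2x^1(1-x)^3 - 3x^2(1-x)^2

Solution: Product rule: 2x^{1}(1-x)^{3} + x^2·(-3)(1-x)^{2}.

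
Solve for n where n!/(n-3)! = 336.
8

n!/(n-3)! = n×(n-1)×(n-2), a product of 3 consecutive integers ≈ (n−1)^3. 336^(1/3) + 1 ≈ 8.0; check n = 8: 8×7×6 = 336 ✓. So n = 8.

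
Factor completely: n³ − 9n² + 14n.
n(n − 2)(n − 7)
n³ − 9n² + 14n = n(n² − 9n + 14) = n(n − 2)(n − 7).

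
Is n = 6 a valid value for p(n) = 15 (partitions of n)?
No

Pentagonal recurrence p(n) = p(n−1) + p(n−2) − p(n−5) − p(n−7) + …: p(6) = p(5) + p(4) − p(1) = 7 + 5 − 1 = 11, which does not equal 15.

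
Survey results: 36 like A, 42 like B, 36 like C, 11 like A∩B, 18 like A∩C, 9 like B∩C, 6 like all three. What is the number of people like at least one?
82
|A∪B∪C| = 36+42+36-11-18-9+6 = 82.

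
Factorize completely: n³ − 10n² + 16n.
n(n − 2)(n − 8)

Reasoning: n³ − 10n² + 16n = n(n² − 10n + 16) = n(n − 2)(n − 8).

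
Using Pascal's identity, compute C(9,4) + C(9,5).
252

C(9,4) + C(9,5) = C(10,5) = 252.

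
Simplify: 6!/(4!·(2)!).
This is C(6,4) = 15.
Final answer: 15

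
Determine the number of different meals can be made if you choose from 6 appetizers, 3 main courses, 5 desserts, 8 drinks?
720

Solution: By the multiplication principle: 6 × 3 × 5 × 8 = 720.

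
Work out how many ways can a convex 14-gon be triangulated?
Using the Catalan number formula: C_n = C(2n, n) / (n+1)
C_12 = C(24, 12) / (12+1)
     = 2704156 / 13
     = 208,012

Answer: 208,012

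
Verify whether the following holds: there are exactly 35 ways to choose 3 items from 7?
True

C(7,3) = 35.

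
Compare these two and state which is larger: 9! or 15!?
15!

9!=362,880, 15!=1,307,674,368,000. 15! > 9!.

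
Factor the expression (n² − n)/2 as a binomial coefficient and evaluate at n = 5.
C(n,2); C(5,2) = 10

Solution: (n² − n)/2 = n(n−1)/2 = C(n,2). At n = 5: C(5,2) = 10.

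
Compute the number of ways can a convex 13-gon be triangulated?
58,786

Solution: Using the Catalan number formula: C_n = C(2n, n) / (n+1)
C_11 = C(22, 11) / (11+1)
     = 705432 / 12
     = 58,786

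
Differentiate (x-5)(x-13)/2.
(2x - 18)/2

Reasoning: d/dx[(x-5)(x-13)] = (x-13) + (x-5) = 2x - 18. Dividing by 2 gives (2x - 18)/2.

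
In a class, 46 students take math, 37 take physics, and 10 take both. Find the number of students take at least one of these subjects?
73

Explanation: |A∪B| = |A|+|B|-|A∩B| = 46+37-10 = 73.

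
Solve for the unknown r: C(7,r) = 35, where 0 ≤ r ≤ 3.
3

Explanation: C(7,r) is increasing for 0 ≤ r ≤ 3. Stepping up (C(7,r+1) = C(7,r)·(7−r)/(r+1)): C(7,1) = 7, C(7,2) = 21, C(7,3) = 35 ✓. So r = 3.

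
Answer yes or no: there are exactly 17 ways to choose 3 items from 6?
C(6,3) = 20 ≠ 17.

Answer: No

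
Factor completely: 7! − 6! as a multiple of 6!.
6 × 6! = 4,320

Explanation: 7! − 6! = 7·6! − 6! = (7 − 1)·6! = 6 × 6! = 4,320.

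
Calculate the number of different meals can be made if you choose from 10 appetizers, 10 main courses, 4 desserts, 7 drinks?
By the multiplication principle: 10 × 10 × 4 × 7 = 2,800.

Answer: 2,800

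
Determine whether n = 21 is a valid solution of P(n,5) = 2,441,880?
Yes

Working:
P(21,5) = 21·20·19·18·17 = 2,441,880, which equals 2,441,880.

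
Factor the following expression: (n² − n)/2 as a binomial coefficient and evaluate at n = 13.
C(n,2); C(13,2) = 78

Solution: (n² − n)/2 = n(n−1)/2 = C(n,2). At n = 13: C(13,2) = 78.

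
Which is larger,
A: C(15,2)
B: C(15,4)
B
A=C(15,2)=105, B=C(15,4)=1,365.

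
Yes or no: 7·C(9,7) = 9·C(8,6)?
Yes

Explanation: Absorption identity k·C(n,k) = n·C(n-1,k-1). LHS = 7·36 = 252; RHS = 9·28 = 252.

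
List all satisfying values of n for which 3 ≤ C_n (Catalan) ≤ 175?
3, 4, 5, 6

C_2=2; C_3=5; C_4=14; C_5=42; C_6=132; C_7=429. So valid n = 3, 4, 5, 6.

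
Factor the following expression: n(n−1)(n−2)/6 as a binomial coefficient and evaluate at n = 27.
C(n,3); C(27,3) = 2,925

Working:
n(n−1)(n−2)/6 = n!/(3!(n−3)!) = C(n,3). At n = 27: C(27,3) = 2,925.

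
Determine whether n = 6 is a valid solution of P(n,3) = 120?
P(6,3) = 6·5·4 = 120, which equals 120.

Answer: Yes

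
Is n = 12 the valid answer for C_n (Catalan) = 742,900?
C_12 = C(24,12)/(12+1) = 2,704,156/13 = 208,012, which does not equal 742,900.

Answer: No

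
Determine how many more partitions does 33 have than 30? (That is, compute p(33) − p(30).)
4,539

Reasoning: Pentagonal recurrence p(n) = p(n−1) + p(n−2) − p(n−5) − p(n−7) + …: p(33) = p(32) + p(31) − p(28) − p(26) + p(21) + p(18) − p(11) − p(7) = 8,349 + 6,842 − 3,718 − 2,436 + 792 + 385 − 56 − 15 = 10,143.
p(30) = p(29) + p(28) − p(25) − p(23) + p(18) + p(15) − p(8) − p(4) = 4,565 + 3,718 − 1,958 − 1,255 + 385 + 176 − 22 − 5 = 5,604.
Difference = 10,143 − 5,604 = 4,539.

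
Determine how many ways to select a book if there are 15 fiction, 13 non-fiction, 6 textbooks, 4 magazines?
38

Reasoning: By the addition principle: 15 + 13 + 6 + 4 = 38.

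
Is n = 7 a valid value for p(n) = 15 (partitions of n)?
Yes

Solution: Pentagonal recurrence p(n) = p(n−1) + p(n−2) − p(n−5) − p(n−7) + …: p(7) = p(6) + p(5) − p(2) − p(0) = 11 + 7 − 2 − 1 = 15, which equals 15.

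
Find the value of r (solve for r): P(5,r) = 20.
2

P(5,r) = 5·4·…·(5−r+1), a product of r factors. Multiplying down from 5: 5 = 5; 5·4 = 20 ✓ (2 factors). So r = 2.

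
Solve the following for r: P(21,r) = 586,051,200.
7

P(21,r) = 21·20·…·(21−r+1), a product of r factors. Multiplying down from 21: 21 = 21; 21·20 = 420; 21·20·19 = 7,980; 21·20·19·18 = 143,640; 21·20·19·18·17 = 2,441,880; 21·20·19·18·17·16 = 39,070,080; 21·20·19·18·17·16·15 = 586,051,200 ✓ (7 factors). So r = 7.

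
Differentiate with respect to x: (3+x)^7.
7(3+x)^6

Working:
Using the power rule: d/dx (3+x)^7 = 7(3+x)^{6}.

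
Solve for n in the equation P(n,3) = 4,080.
17

Reasoning: P(n,3) = n(n−1)(n−2) is increasing in n; n(n−1)(n−2) ≈ (n−1)^3 = 4,080 gives n ≈ 17.0. Check: P(15,3) = 2,730, P(16,3) = 3,360, P(17,3) = 4,080 ✓. So n = 17.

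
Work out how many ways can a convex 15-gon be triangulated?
742,900

Reasoning: Using the Catalan number formula: C_n = C(2n, n) / (n+1)
C_13 = C(26, 13) / (13+1)
     = 10400600 / 14
     = 742,900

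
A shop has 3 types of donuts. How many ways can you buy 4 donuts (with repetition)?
Stars and bars: C(4+3-1, 4) = C(6, 4) = 15.

Answer: 15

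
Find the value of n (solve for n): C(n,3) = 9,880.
40

Reasoning: C(n,3) = n(n−1)(n−2)/3! is increasing in n, and n(n−1)(n−2) = 3!·9,880 = 59,280 ≈ (n−1)^3 gives n ≈ 40.0. Check: C(38,3) = 8,436, C(39,3) = 9,139, C(40,3) = 9,880 ✓. So n = 40.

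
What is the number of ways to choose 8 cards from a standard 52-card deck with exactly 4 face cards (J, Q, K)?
45,238,050

Solution: 12 face cards and 40 non-face cards: C(12,4) × C(40,4) = 495 × 91,390 = 45,238,050.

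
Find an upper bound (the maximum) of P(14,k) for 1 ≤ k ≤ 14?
87,178,291,200

Solution: P(14,k) increases in k, so maximum at k = 14: 14! = 87,178,291,200.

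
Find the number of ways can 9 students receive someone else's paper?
133,496
Using D(n) = (n-1)[D(n-1) + D(n-2)]:
D(9) = (9-1) × [D(8) + D(7)]
      = 8 × [14833 + 1854]
      = 8 × 16687
      = 133,496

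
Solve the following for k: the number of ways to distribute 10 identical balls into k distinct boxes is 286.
4
Stars and bars: the count is C(10+k−1, k−1), increasing in k. k=2: C(11,1) = 11, k=3: C(12,2) = 66, k=4: C(13,3) = 286 ✓. So k = 4.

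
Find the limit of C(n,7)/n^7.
1/5040

Reasoning: C(n,7) ≈ n^7/7! for large n. Limit = 1/7! = 1/5040.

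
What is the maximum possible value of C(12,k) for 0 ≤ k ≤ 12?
924

Solution: Maximum at k = 6: C(12,6) = 924.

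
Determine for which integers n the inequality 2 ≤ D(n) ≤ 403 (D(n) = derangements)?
3, 4, 5, 6
Using D(n) = (n−1)[D(n−1) + D(n−2)] with D(1)=0, D(2)=1: D(2)=1; D(3)=2; D(4)=9; D(5)=44; D(6)=265; D(7)=1,854. So valid n = 3, 4, 5, 6.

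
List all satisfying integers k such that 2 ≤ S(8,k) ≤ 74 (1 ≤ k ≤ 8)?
7

Explanation: S(8,1)=1; S(8,2)=127; S(8,3)=966; S(8,4)=1,701; S(8,5)=1,050; S(8,6)=266; S(8,7)=28; S(8,8)=1. So valid k = 7.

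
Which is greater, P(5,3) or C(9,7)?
P(5,3)=60, C(9,7)=36.

Answer: P(5,3)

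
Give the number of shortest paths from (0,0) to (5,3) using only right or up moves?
Choose 5 rights from 8 moves: C(8,5) = 56.

Answer: 56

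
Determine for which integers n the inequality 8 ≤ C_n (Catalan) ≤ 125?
4, 5

Reasoning: C_3=5; C_4=14; C_5=42; C_6=132. So valid n = 4, 5.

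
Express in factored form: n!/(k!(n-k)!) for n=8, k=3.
C(8,3) = 56

Working:
This is the binomial coefficient C(8,3) = 56.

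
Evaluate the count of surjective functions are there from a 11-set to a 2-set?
2,046
Onto functions = 2! × S(11,2)
First compute S(11,2) via recurrence:
Using the Stirling recurrence: S(n,k) = k·S(n-1,k) + S(n-1,k-1)
S(11,2) = 2·S(10,2) + S(10,1)
         = 2·511 + 1
         = 1022 + 1
         = 1,023
Then: 2 × 1023 = 2,046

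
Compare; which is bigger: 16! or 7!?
16!

16!=20,922,789,888,000, 7!=5,040. 16! > 7!.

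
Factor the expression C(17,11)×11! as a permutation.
P(17,11)

C(17,11)×11! = [17!/(11!(6)!)]×11! = 17!/(6)! = P(17,11) = 494,010,316,800.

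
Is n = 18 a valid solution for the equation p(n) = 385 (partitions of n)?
Yes

Pentagonal recurrence p(n) = p(n−1) + p(n−2) − p(n−5) − p(n−7) + …: p(18) = p(17) + p(16) − p(13) − p(11) + p(6) + p(3) = 297 + 231 − 101 − 56 + 11 + 3 = 385, which equals 385.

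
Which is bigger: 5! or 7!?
7!

Explanation: 5!=120, 7!=5,040. 7! > 5!.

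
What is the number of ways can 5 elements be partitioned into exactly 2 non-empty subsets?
This equals S(5,2), the Stirling number of the 2nd kind.
Using the Stirling recurrence: S(n,k) = k·S(n-1,k) + S(n-1,k-1)
S(5,2) = 2·S(4,2) + S(4,1)
         = 2·7 + 1
         = 14 + 1
         = 15
Final answer: 15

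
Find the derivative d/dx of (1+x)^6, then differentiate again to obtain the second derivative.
30(1+x)^4

Solution: First derivative: 6(1+x)^{5}. Second derivative: 6·5·(1+x)^{4} = 30(1+x)^{4}.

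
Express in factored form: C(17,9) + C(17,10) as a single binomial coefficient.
C(18,10)
By Pascal's identity: C(17,9) + C(17,10) = C(18,10) = 43,758.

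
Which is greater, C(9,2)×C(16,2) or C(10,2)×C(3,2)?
C(9,2)×C(16,2)=4,320, C(10,2)×C(3,2)=135.

Answer: C(9,2)×C(16,2)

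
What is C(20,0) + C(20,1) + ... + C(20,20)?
1,048,576

Reasoning: Sum of binomial coefficients = 2^20 = 1,048,576.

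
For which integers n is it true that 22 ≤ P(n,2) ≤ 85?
P(5,2)=20; P(6,2)=30; P(7,2)=42; P(8,2)=56; P(9,2)=72; P(10,2)=90. So valid n = 6, 7, 8, 9.
Final answer: 6, 7, 8, 9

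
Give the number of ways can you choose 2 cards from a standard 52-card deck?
C(52,2) = 1,326.
Final answer: 1,326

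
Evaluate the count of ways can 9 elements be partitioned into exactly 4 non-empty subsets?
7,770
This equals S(9,4), the Stirling number of the 2nd kind.
Using the Stirling recurrence: S(n,k) = k·S(n-1,k) + S(n-1,k-1)
S(9,4) = 4·S(8,4) + S(8,3)
         = 4·1701 + 966
         = 6804 + 966
         = 7,770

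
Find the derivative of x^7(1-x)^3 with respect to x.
7x^6(1-x)^3 - 3x^7(1-x)^2
Product rule: 7x^{6}(1-x)^{3} + x^7·(-3)(1-x)^{2}.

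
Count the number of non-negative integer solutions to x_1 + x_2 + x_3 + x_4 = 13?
560

Explanation: C(13+4-1, 4-1) = 560.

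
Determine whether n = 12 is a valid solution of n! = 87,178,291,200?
No

Reasoning: 12! = 12·11! = 12·39,916,800 = 479,001,600, which does not equal 87,178,291,200.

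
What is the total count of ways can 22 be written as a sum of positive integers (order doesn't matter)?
1,002

Reasoning: Pentagonal recurrence p(n) = p(n−1) + p(n−2) − p(n−5) − p(n−7) + …: p(22) = p(21) + p(20) − p(17) − p(15) + p(10) + p(7) − p(0) = 792 + 627 − 297 − 176 + 42 + 15 − 1 = 1,002.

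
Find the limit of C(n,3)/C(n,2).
C(n,3)/C(n,2) = (n-2)/3 → ∞ as n → ∞.
Final answer: ∞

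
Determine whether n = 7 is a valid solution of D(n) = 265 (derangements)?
D(7) = (7-1)·[D(6) + D(5)] = 6·[265 + 44] = 1,854, which does not equal 265.

Answer: No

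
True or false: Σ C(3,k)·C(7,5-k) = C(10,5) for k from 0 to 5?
True

Explanation: Vandermonde's identity gives C(10,5) = 252; RHS C(10,5) = 252.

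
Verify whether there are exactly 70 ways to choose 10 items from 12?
False

C(12,10) = 66 ≠ 70.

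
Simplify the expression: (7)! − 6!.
(7)! − 6! = (7)·6! − 6! = (7−1)·6! = 6·6! = 4,320.

Answer: 4,320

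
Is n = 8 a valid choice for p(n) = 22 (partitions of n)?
Yes

Pentagonal recurrence p(n) = p(n−1) + p(n−2) − p(n−5) − p(n−7) + …: p(8) = p(7) + p(6) − p(3) − p(1) = 15 + 11 − 3 − 1 = 22, which equals 22.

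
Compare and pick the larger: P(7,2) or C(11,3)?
C(11,3)

Solution: P(7,2)=42, C(11,3)=165.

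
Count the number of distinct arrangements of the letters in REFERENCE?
7,560

Reasoning: Word has 9 letters (R=2, E=4, F=1, N=1, C=1). Arrangements: 9!/Π(k!) = 7,560.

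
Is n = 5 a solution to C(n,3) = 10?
Yes
C(5,3) = 5·4·3/3! = 60/6 = 10, which equals 10.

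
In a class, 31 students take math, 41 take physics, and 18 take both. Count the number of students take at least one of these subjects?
54

Explanation: |A∪B| = |A|+|B|-|A∩B| = 31+41-18 = 54.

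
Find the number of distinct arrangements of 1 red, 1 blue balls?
Multinomial: 2!/(1! × 1!) = 2.
Final answer: 2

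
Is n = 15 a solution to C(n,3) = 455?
C(15,3) = 15·14·13/3! = 2,730/6 = 455, which equals 455.

Answer: Yes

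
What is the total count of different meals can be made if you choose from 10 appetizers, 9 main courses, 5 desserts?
450

By the multiplication principle: 10 × 9 × 5 = 450.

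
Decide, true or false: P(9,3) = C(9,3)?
P(9,3) = 504 but C(9,3) = 84; they differ by a factor of 3! = 6, so the statement does not hold.
Final answer: False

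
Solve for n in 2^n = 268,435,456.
268,435,456 = 1,024 × 1,024 × 256 = 2^10 × 2^10 × 2^8 = 2^28, so n = 28.
Final answer: 28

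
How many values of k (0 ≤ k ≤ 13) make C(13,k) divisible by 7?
0

Checking C(13,k) mod 7 for k = 0..13: none are divisible by 7. Count = 0.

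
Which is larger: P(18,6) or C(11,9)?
P(18,6)

Explanation: P(18,6)=13,366,080, C(11,9)=55.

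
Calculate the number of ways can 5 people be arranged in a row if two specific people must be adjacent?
48

Reasoning: Treat pair as unit: (5-1)! arrangements × 2 internal orders = 48.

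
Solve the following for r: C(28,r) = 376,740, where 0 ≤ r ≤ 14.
C(28,r) is increasing for 0 ≤ r ≤ 14. Stepping up (C(28,r+1) = C(28,r)·(28−r)/(r+1)): C(28,1) = 28, C(28,2) = 378, C(28,3) = 3,276, C(28,4) = 20,475, C(28,5) = 98,280, C(28,6) = 376,740 ✓. So r = 6.

Answer: 6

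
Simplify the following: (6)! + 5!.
840
(6)! + 5! = (6)·5! + 5! = (6+1)·5! = 7·5! = 840.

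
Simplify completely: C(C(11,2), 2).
1,485

C(11,2) = 55, then C(55, 2) = 1,485.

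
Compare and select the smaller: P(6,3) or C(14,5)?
P(6,3)=120, C(14,5)=2,002.
Final answer: P(6,3)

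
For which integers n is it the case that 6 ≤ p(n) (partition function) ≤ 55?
5, 6, 7, 8, 9, 10

Working:
Tabulating p(n) via p(n) = p(n−1) + p(n−2) − p(n−5) − p(n−7) + …: p(4)=5; p(5)=7; p(6)=11; p(7)=15; p(8)=22; p(9)=30; p(10)=42; p(11)=56. So valid n = 5, 6, 7, 8, 9, 10.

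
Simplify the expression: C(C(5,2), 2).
45

C(5,2) = 10, then C(10, 2) = 45.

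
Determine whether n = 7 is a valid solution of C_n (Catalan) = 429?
Yes

C_7 = C(14,7)/(7+1) = 3,432/8 = 429, which equals 429.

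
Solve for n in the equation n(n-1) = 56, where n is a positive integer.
8

Solution: n² − n − 56 = 0, so n = (1 ± √(1 + 4·56))/2 = (1 ± √225)/2 = (1 ± 15)/2, i.e. n = 8 or n = -7. Taking the positive root, n = 8 (check: 8×7 = 56).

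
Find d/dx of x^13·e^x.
(13x^12 + x^13)e^x

Product rule: d/dx[x^13]·e^x + x^13·d/dx[e^x] = 13x^{12}e^x + x^13e^x.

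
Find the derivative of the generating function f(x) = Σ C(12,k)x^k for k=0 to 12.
Σ k·C(12,k)x^(k-1) for k=1 to 12

Reasoning: Term-by-term differentiation gives Σ k·C(12,k)x^{k-1} for k=1 to 12.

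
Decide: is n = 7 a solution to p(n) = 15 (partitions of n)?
Yes

Pentagonal recurrence p(n) = p(n−1) + p(n−2) − p(n−5) − p(n−7) + …: p(7) = p(6) + p(5) − p(2) − p(0) = 11 + 7 − 2 − 1 = 15, which equals 15.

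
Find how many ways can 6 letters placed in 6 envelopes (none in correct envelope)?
Using D(n) = (n-1)[D(n-1) + D(n-2)]:
D(6) = (6-1) × [D(5) + D(4)]
      = 5 × [44 + 9]
      = 5 × 53
      = 265

Answer: 265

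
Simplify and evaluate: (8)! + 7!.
45,360

Explanation: (8)! + 7! = (8)·7! + 7! = (8+1)·7! = 9·7! = 45,360.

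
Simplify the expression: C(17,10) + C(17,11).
By Pascal's identity: C(18,11) = 31,824.
Final answer: 31,824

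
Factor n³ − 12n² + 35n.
n(n − 5)(n − 7)

Working:
n³ − 12n² + 35n = n(n² − 12n + 35) = n(n − 5)(n − 7).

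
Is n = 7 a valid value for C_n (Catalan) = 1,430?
No

Reasoning: C_7 = C(14,7)/(7+1) = 3,432/8 = 429, which does not equal 1,430.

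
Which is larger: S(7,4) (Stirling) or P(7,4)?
S(7,4) = 4·S(6,4) + S(6,3) = 4·65 + 90 = 350; P(7,4) = 840.
Final answer: P(7,4)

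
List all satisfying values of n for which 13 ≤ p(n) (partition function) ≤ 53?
7, 8, 9, 10
Tabulating p(n) via p(n) = p(n−1) + p(n−2) − p(n−5) − p(n−7) + …: p(6)=11; p(7)=15; p(8)=22; p(9)=30; p(10)=42; p(11)=56. So valid n = 7, 8, 9, 10.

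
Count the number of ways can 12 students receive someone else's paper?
Using D(n) = (n-1)[D(n-1) + D(n-2)]:
D(12) = (12-1) × [D(11) + D(10)]
      = 11 × [14684570 + 1334961]
      = 11 × 16019531
      = 176,214,841
Final answer: 176,214,841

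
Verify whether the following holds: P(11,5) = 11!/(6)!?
True

Permutation formula P(n,k) = n!/(n-k)!: 11!/6! = 39,916,800/720 = 55,440 = P(11,5). The statement holds.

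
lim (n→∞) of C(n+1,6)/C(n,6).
1

Explanation: Both numerator and denominator grow as n^6/6! for large n, so the ratio → 1.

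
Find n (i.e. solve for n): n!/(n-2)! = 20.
5
n!/(n-2)! = n×(n-1), a product of 2 consecutive integers ≈ (n−0.5)^2. 20^(1/2) + 0.5 ≈ 5.0; check n = 5: 5×4 = 20 ✓. So n = 5.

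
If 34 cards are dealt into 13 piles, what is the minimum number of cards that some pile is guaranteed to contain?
3
Pigeonhole: ⌈34/13⌉ = 3.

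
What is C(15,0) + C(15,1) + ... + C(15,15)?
32,768

Reasoning: Sum of binomial coefficients = 2^15 = 32,768.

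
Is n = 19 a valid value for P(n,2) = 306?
No

Working:
P(19,2) = 19·18 = 342, which does not equal 306.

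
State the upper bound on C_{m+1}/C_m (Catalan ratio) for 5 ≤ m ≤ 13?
C_{m+1}/C_m = 2(2m+1)/(m+2), which increases with m. Maximum at m = 13: 2·27/15 = 18/5.
Final answer: 18/5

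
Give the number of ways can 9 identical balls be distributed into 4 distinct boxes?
220

Explanation: C(9+4-1, 4-1) = C(12, 3) = 220.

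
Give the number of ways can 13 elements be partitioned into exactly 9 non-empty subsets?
359,502

Working:
This equals S(13,9), the Stirling number of the 2nd kind.
Using the Stirling recurrence: S(n,k) = k·S(n-1,k) + S(n-1,k-1)
S(13,9) = 9·S(12,9) + S(12,8)
         = 9·22275 + 159027
         = 200475 + 159027
         = 359,502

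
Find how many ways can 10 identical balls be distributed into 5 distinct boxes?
1,001
C(10+5-1, 5-1) = C(14, 4) = 1,001.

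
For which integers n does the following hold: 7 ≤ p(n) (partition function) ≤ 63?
5, 6, 7, 8, 9, 10, 11
Tabulating p(n) via p(n) = p(n−1) + p(n−2) − p(n−5) − p(n−7) + …: p(4)=5; p(5)=7; p(6)=11; p(7)=15; p(8)=22; p(9)=30; p(10)=42; p(11)=56; p(12)=77. So valid n = 5, 6, 7, 8, 9, 10, 11.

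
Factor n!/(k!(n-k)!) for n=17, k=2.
C(17,2) = 136
This is the binomial coefficient C(17,2) = 136.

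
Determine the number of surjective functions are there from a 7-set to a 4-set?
8,400

Working:
Onto functions = 4! × S(7,4)
First compute S(7,4) via recurrence:
Using the Stirling recurrence: S(n,k) = k·S(n-1,k) + S(n-1,k-1)
S(7,4) = 4·S(6,4) + S(6,3)
         = 4·65 + 90
         = 260 + 90
         = 350
Then: 24 × 350 = 8,400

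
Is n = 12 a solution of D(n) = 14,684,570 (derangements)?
No

D(12) = (12-1)·[D(11) + D(10)] = 11·[14,684,570 + 1,334,961] = 176,214,841, which does not equal 14,684,570.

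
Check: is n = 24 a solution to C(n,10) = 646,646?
No
C(24,10) = 24·23·22·21·20·19·18·17·16·15/10! = 7,117,005,772,800/3,628,800 = 1,961,256, which does not equal 646,646.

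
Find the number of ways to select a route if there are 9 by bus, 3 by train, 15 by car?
27

By the addition principle: 9 + 3 + 15 = 27.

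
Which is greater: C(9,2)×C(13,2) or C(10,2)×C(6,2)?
C(9,2)×C(13,2)
C(9,2)×C(13,2)=2,808, C(10,2)×C(6,2)=675.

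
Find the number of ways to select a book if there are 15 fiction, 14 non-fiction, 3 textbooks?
32
By the addition principle: 15 + 14 + 3 = 32.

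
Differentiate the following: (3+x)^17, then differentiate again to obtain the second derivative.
272(3+x)^15

Explanation: First derivative: 17(3+x)^{16}. Second derivative: 17·16·(3+x)^{15} = 272(3+x)^{15}.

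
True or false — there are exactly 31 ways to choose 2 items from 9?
False
C(9,2) = 36 ≠ 31.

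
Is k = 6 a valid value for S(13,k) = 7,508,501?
No

Working:
S(13,6) = 6·S(12,6) + S(12,5) = 6·1,323,652 + 1,379,400 = 9,321,312, which does not equal 7,508,501.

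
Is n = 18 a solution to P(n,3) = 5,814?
No

Explanation: P(18,3) = 18·17·16 = 4,896, which does not equal 5,814.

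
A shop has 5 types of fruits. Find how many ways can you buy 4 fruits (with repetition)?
70

Stars and bars: C(4+5-1, 4) = C(8, 4) = 70.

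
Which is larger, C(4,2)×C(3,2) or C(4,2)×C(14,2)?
C(4,2)×C(14,2)

Working:
C(4,2)×C(3,2)=18, C(4,2)×C(14,2)=546.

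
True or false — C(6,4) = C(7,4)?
False

Working:
LHS = C(6,4) = 15; RHS = C(7,4) = 35. 15 ≠ 35, so the statement does not hold.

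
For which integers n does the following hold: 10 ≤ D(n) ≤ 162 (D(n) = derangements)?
5

Working:
Using D(n) = (n−1)[D(n−1) + D(n−2)] with D(1)=0, D(2)=1: D(4)=9; D(5)=44; D(6)=265. So valid n = 5.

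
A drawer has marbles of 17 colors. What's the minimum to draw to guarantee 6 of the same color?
86
Worst case: 5 of each = 85. One more: 86.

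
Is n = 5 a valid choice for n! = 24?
No

Solution: 5! = 5·4! = 5·24 = 120, which does not equal 24.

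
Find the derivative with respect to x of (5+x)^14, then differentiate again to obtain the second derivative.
182(5+x)^12

Reasoning: First derivative: 14(5+x)^{13}. Second derivative: 14·13·(5+x)^{12} = 182(5+x)^{12}.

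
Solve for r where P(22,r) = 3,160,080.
P(22,r) = 22·21·…·(22−r+1), a product of r factors. Multiplying down from 22: 22 = 22; 22·21 = 462; 22·21·20 = 9,240; 22·21·20·19 = 175,560; 22·21·20·19·18 = 3,160,080 ✓ (5 factors). So r = 5.

Answer: 5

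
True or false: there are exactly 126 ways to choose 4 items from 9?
True

Working:
C(9,4) = 126.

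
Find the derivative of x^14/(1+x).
Quotient rule: [14x^{13}(1+x) - x^14]/(1+x)².
Final answer: (14x^13(1+x) - x^14)/(1+x)²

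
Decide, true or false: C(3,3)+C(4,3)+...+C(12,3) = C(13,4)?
Hockey stick identity gives Σ = C(13,4) = 715; RHS C(13,4) = 715.
Final answer: True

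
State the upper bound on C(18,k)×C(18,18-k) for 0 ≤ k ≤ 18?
2,363,904,400

Explanation: C(18,k)·C(18,18-k) = C(18,k)², maximised at the centre k = 9: C(18,9)² = 2,363,904,400.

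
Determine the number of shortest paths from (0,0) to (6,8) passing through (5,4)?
630

To (5,4): C(9,5)=126. From there: C(5,1)=5. Total: 630.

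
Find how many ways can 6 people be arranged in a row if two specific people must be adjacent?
240

Treat pair as unit: (6-1)! arrangements × 2 internal orders = 240.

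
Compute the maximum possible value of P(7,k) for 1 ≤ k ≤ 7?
5,040

Reasoning: P(7,k) increases in k, so maximum at k = 7: 7! = 5,040.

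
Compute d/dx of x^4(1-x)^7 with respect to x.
4x^3(1-x)^7 - 7x^4(1-x)^6

Explanation: Product rule: 4x^{3}(1-x)^{7} + x^4·(-7)(1-x)^{6}.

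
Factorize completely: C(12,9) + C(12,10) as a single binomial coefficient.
C(13,10)

By Pascal's identity: C(12,9) + C(12,10) = C(13,10) = 286.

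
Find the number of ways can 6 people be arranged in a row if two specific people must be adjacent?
240

Explanation: Treat pair as unit: (6-1)! arrangements × 2 internal orders = 240.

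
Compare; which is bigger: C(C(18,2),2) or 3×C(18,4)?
C(C(18,2),2)

C(C(18,2),2)=11,628, 3×C(18,4)=9,180.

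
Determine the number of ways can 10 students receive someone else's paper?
1,334,961

Reasoning: Using D(n) = (n-1)[D(n-1) + D(n-2)]:
D(10) = (10-1) × [D(9) + D(8)]
      = 9 × [133496 + 14833]
      = 9 × 148329
      = 1,334,961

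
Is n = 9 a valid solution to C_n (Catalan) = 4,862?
Yes
C_9 = C(18,9)/(9+1) = 48,620/10 = 4,862, which equals 4,862.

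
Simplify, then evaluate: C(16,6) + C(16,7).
19,448
By Pascal's identity: C(17,7) = 19,448.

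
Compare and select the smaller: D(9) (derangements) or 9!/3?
9!/3

D(9) = (9-1)·[D(8) + D(7)] = 8·[14,833 + 1,854] = 133,496; 9!/3 = 362,880/3 = 120,960.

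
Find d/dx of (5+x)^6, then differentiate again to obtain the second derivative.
30(5+x)^4

Working:
First derivative: 6(5+x)^{5}. Second derivative: 6·5·(5+x)^{4} = 30(5+x)^{4}.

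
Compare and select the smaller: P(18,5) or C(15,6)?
C(15,6)

Working:
P(18,5)=1,028,160, C(15,6)=5,005.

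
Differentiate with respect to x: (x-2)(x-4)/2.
(2x - 6)/2
d/dx[(x-2)(x-4)] = (x-4) + (x-2) = 2x - 6. Dividing by 2 gives (2x - 6)/2.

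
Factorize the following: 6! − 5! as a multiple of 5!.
5 × 5! = 600

Solution: 6! − 5! = 6·5! − 5! = (6 − 1)·5! = 5 × 5! = 600.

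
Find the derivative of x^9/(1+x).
Quotient rule: [9x^{8}(1+x) - x^9]/(1+x)².
Final answer: (9x^8(1+x) - x^9)/(1+x)²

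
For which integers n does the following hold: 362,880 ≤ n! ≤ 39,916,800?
9, 10, 11

n! is strictly increasing; 9! = 362,880 and 11! = 39,916,800, so valid n = 9, 10, 11.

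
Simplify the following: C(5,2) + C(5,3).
By Pascal's identity: C(6,3) = 20.

Answer: 20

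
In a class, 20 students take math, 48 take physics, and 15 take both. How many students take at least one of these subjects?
53

Explanation: |A∪B| = |A|+|B|-|A∩B| = 20+48-15 = 53.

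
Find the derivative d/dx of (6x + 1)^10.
Chain rule: 10(6x+1)^{9} × 6 = 60(6x+1)^{9}.

Answer: 60(6x + 1)^9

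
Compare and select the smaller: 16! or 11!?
16!=20,922,789,888,000, 11!=39,916,800. 16! > 11!.
Final answer: 11!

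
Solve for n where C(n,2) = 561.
34
C(n,2) = n(n−1)/2! is increasing in n, and n(n−1) = 2!·561 = 1,122 ≈ (n−0.5)^2 gives n ≈ 34.0. Check: C(32,2) = 496, C(33,2) = 528, C(34,2) = 561 ✓. So n = 34.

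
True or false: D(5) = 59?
False

Solution: Derangements of 5 elements: D(5) = (5-1)·[D(4) + D(3)] = 4·[9 + 2] = 44.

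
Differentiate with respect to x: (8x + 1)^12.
96(8x + 1)^11

Chain rule: 12(8x+1)^{11} × 8 = 96(8x+1)^{11}.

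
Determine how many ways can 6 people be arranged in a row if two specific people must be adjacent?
240

Solution: Treat pair as unit: (6-1)! arrangements × 2 internal orders = 240.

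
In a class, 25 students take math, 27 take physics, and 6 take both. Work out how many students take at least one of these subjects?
|A∪B| = |A|+|B|-|A∩B| = 25+27-6 = 46.
Final answer: 46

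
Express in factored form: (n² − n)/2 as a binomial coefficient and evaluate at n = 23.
(n² − n)/2 = n(n−1)/2 = C(n,2). At n = 23: C(23,2) = 253.
Final answer: C(n,2); C(23,2) = 253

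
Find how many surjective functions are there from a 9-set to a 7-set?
2,328,480

Working:
Onto functions = 7! × S(9,7)
First compute S(9,7) via recurrence:
Using the Stirling recurrence: S(n,k) = k·S(n-1,k) + S(n-1,k-1)
S(9,7) = 7·S(8,7) + S(8,6)
         = 7·28 + 266
         = 196 + 266
         = 462
Then: 5040 × 462 = 2,328,480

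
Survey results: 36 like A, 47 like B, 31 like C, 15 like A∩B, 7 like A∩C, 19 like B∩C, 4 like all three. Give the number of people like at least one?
77

Working:
|A∪B∪C| = 36+47+31-15-7-19+4 = 77.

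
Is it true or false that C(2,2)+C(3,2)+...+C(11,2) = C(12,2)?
Hockey stick identity gives Σ = C(12,3) = 220; RHS C(12,2) = 66.

Answer: False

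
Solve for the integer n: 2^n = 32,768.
32,768 = 1,024 × 32 = 2^10 × 2^5 = 2^15, so n = 15.
Final answer: 15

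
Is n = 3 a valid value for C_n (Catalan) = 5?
Yes

Reasoning: C_3 = C(6,3)/(3+1) = 20/4 = 5, which equals 5.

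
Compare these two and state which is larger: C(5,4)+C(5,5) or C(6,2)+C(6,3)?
C(6,2)+C(6,3)

Explanation: First=6, Second=35.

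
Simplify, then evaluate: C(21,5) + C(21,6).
74,613

By Pascal's identity: C(22,6) = 74,613.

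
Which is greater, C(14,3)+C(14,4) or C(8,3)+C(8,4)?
C(14,3)+C(14,4)

Solution: First=1,365, Second=126.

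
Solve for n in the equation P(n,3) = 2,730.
15

Working:
P(n,3) = n(n−1)(n−2) is increasing in n; n(n−1)(n−2) ≈ (n−1)^3 = 2,730 gives n ≈ 15.0. Check: P(13,3) = 1,716, P(14,3) = 2,184, P(15,3) = 2,730 ✓. So n = 15.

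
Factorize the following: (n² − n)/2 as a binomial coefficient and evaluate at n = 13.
C(n,2); C(13,2) = 78
(n² − n)/2 = n(n−1)/2 = C(n,2). At n = 13: C(13,2) = 78.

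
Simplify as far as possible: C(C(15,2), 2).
C(15,2) = 105, then C(105, 2) = 5,460.

Answer: 5,460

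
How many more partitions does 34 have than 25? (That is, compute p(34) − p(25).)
10,352

Working:
Pentagonal recurrence p(n) = p(n−1) + p(n−2) − p(n−5) − p(n−7) + …: p(34) = p(33) + p(32) − p(29) − p(27) + p(22) + p(19) − p(12) − p(8) = 10,143 + 8,349 − 4,565 − 3,010 + 1,002 + 490 − 77 − 22 = 12,310.
p(25) = p(24) + p(23) − p(20) − p(18) + p(13) + p(10) − p(3) = 1,575 + 1,255 − 627 − 385 + 101 + 42 − 3 = 1,958.
Difference = 12,310 − 1,958 = 10,352.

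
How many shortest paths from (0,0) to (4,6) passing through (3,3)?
80

Reasoning: To (3,3): C(6,3)=20. From there: C(4,1)=4. Total: 80.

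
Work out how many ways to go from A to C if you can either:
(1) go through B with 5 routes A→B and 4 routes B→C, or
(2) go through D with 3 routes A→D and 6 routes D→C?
38

Reasoning: Route via B: 5×4=20. Route via D: 3×6=18. Total: 38.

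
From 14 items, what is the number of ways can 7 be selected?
3,432

Working:
C(14,7) = 14! / (7! × (14-7)!)
         = 14! / (7! × 7!)
         = 3,432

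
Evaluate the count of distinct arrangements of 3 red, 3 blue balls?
20

Solution: Multinomial: 6!/(3! × 3!) = 20.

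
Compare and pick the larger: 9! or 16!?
9!=362,880, 16!=20,922,789,888,000. 16! > 9!.
Final answer: 16!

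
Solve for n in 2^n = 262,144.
18

262,144 = 1,024 × 256 = 2^10 × 2^8 = 2^18, so n = 18.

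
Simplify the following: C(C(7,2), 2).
210

Explanation: C(7,2) = 21, then C(21, 2) = 210.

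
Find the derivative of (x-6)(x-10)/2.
(2x - 16)/2

d/dx[(x-6)(x-10)] = (x-10) + (x-6) = 2x - 16. Dividing by 2 gives (2x - 16)/2.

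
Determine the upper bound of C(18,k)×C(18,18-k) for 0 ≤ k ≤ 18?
2,363,904,400

Reasoning: C(18,k)·C(18,18-k) = C(18,k)², maximised at the centre k = 9: C(18,9)² = 2,363,904,400.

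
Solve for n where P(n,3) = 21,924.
P(n,3) = n(n−1)(n−2) is increasing in n; n(n−1)(n−2) ≈ (n−1)^3 = 21,924 gives n ≈ 29.0. Check: P(27,3) = 17,550, P(28,3) = 19,656, P(29,3) = 21,924 ✓. So n = 29.

Answer: 29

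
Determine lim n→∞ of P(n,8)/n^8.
1
P(n,8) = n(n-1)···(n-7) ≈ n^8 for large n. Limit = 1.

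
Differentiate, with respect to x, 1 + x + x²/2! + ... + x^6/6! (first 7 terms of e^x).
1 + x + x²/2! + ... + x^5/5!

Working:
Differentiating term by term gives the first 6 terms of e^x.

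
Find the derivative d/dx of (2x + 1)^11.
Chain rule: 11(2x+1)^{10} × 2 = 22(2x+1)^{10}.

Answer: 22(2x + 1)^10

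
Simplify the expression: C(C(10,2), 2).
990

Working:
C(10,2) = 45, then C(45, 2) = 990.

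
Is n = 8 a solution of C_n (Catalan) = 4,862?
No
C_8 = C(16,8)/(8+1) = 12,870/9 = 1,430, which does not equal 4,862.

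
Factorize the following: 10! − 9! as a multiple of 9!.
10! − 9! = 10·9! − 9! = (10 − 1)·9! = 9 × 9! = 3,265,920.
Final answer: 9 × 9! = 3,265,920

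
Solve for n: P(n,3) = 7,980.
21

Reasoning: P(n,3) = n(n−1)(n−2) is increasing in n; n(n−1)(n−2) ≈ (n−1)^3 = 7,980 gives n ≈ 21.0. Check: P(19,3) = 5,814, P(20,3) = 6,840, P(21,3) = 7,980 ✓. So n = 21.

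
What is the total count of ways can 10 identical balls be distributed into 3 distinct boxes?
C(10+3-1, 3-1) = C(12, 2) = 66.
Final answer: 66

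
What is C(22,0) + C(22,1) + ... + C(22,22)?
Sum of binomial coefficients = 2^22 = 4,194,304.
Final answer: 4,194,304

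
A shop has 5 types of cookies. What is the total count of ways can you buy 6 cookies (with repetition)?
Stars and bars: C(6+5-1, 6) = C(10, 6) = 210.

Answer: 210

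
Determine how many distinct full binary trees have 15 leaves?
2,674,440

Reasoning: Using the Catalan number formula: C_n = C(2n, n) / (n+1)
C_14 = C(28, 14) / (14+1)
     = 40116600 / 15
     = 2,674,440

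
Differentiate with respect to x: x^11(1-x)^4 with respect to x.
11x^10(1-x)^4 - 4x^11(1-x)^3

Working:
Product rule: 11x^{10}(1-x)^{4} + x^11·(-4)(1-x)^{3}.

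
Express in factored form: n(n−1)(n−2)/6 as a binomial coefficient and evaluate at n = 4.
C(n,3); C(4,3) = 4

Working:
n(n−1)(n−2)/6 = n!/(3!(n−3)!) = C(n,3). At n = 4: C(4,3) = 4.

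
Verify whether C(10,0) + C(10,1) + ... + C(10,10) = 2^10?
True

Binomial theorem with x = y = 1: Σ C(10,i) = (1+1)^10 = 2^10 = 1,024. The statement holds.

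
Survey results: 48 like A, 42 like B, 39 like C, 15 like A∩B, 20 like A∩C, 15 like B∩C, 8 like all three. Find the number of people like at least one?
87

Reasoning: |A∪B∪C| = 48+42+39-15-20-15+8 = 87.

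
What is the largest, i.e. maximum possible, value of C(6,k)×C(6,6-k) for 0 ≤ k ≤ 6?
400
C(6,k)·C(6,6-k) = C(6,k)², maximised at the centre k = 3: C(6,3)² = 400.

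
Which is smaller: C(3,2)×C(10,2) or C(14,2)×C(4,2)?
C(3,2)×C(10,2)=135, C(14,2)×C(4,2)=546.

Answer: C(3,2)×C(10,2)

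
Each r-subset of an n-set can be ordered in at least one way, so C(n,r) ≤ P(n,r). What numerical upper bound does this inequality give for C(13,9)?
259,459,200
P(13,9) = 13·12·11·10·9·8·7·6·5 = 259,459,200, so C(13,9) ≤ 259,459,200. (The bound is loose by a factor of 9! = 362,880: C(13,9) = 259,459,200/362,880 = 715.)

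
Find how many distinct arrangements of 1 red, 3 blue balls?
Multinomial: 4!/(1! × 3!) = 4.

Answer: 4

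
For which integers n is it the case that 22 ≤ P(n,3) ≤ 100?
4, 5

Explanation: P(3,3)=6; P(4,3)=24; P(5,3)=60; P(6,3)=120. So valid n = 4, 5.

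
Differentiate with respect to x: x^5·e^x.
(5x^4 + x^5)e^x

Working:
Product rule: d/dx[x^5]·e^x + x^5·d/dx[e^x] = 5x^{4}e^x + x^5e^x.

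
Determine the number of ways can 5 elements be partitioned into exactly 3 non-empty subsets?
25

Solution: This equals S(5,3), the Stirling number of the 2nd kind.
Using the Stirling recurrence: S(n,k) = k·S(n-1,k) + S(n-1,k-1)
S(5,3) = 3·S(4,3) + S(4,2)
         = 3·6 + 7
         = 18 + 7
         = 25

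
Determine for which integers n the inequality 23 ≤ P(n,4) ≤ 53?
4

Explanation: P(3,4)=0; P(4,4)=24; P(5,4)=120. So valid n = 4.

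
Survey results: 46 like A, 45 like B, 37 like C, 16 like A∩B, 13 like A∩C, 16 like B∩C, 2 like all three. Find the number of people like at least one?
|A∪B∪C| = 46+45+37-16-13-16+2 = 85.

Answer: 85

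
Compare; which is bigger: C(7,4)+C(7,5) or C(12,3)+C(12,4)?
C(12,3)+C(12,4)

First=56, Second=715.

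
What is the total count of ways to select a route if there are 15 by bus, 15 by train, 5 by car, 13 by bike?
By the addition principle: 15 + 15 + 5 + 13 = 48.

Answer: 48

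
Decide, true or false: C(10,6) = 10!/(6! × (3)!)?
False

Solution: The correct denominator is 6!×4!, giving C(10,6) = 210; the stated RHS is 10!/(6!×3!) = 840 ≠ 210, so the statement does not hold.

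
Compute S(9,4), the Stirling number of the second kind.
7,770

Reasoning: Using the Stirling recurrence: S(n,k) = k·S(n-1,k) + S(n-1,k-1)
S(9,4) = 4·S(8,4) + S(8,3)
         = 4·1701 + 966
         = 6804 + 966
         = 7,770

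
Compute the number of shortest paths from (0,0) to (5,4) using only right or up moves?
126
Choose 5 rights from 9 moves: C(9,5) = 126.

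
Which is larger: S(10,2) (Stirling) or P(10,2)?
S(10,2)

Solution: S(10,2) = 2·S(9,2) + S(9,1) = 2·255 + 1 = 511; P(10,2) = 90.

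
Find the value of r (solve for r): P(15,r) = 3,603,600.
6

Working:
P(15,r) = 15·14·…·(15−r+1), a product of r factors. Multiplying down from 15: 15 = 15; 15·14 = 210; 15·14·13 = 2,730; 15·14·13·12 = 32,760; 15·14·13·12·11 = 360,360; 15·14·13·12·11·10 = 3,603,600 ✓ (6 factors). So r = 6.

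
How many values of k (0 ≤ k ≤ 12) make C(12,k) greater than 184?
7

Reasoning: Row 12 is unimodal and symmetric about k=12/2. C(12,2)=66 ≤ 184; C(12,3)=220 > 184; by symmetry C(12,k) > 184 for k = 3..9. That's 9 - 3 + 1 = 7 values.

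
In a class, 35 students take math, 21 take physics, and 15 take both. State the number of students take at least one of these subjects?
41
|A∪B| = |A|+|B|-|A∩B| = 35+21-15 = 41.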